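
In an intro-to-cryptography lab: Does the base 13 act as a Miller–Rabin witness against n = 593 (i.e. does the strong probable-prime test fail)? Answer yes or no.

n − 1 = 592 = 2^4 · 37, so s = 4 and d = 37.
x_0 = 13^37 mod 593 = 499.
x_0 is neither 1 nor 592, so continue squaring.
x_1 = 499^2 mod 593 = 534.
x_2 = 534^2 mod 593 = 516.
x_3 = 516^2 mod 593 = 592.
x_3 ≡ −1, so 13 is not a witness.

no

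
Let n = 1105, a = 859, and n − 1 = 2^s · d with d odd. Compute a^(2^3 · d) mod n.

n − 1 = 1104 = 2^4 · 69, so s = 4 and d = 69.
x_0 = 859^69 mod 1105 = 144.
x_1 = 144^2 mod 1105 = 846.
x_2 = 846^2 mod 1105 = 781.
x_3 = 781^2 mod 1105 = 1.

1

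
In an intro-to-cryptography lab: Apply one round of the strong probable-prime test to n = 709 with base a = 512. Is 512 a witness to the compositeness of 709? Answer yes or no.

n − 1 = 708 = 2^2 · 177, so s = 2 and d = 177.
x_0 = 512^177 mod 709 = 96.
x_0 is neither 1 nor 708, so continue squaring.
x_1 = 96^2 mod 709 = 708.
x_1 ≡ −1, so 512 is not a witness.

no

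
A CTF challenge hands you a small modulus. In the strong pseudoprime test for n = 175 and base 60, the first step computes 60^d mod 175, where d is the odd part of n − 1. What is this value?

n − 1 = 174 = 2^1 · 87, so s = 1 and d = 87.
60^87 mod 175 = 50.

50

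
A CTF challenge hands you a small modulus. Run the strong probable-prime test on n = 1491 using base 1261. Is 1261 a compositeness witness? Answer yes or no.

n − 1 = 1490 = 2^1 · 745, so s = 1 and d = 745.
By repeated squaring, 1261^745 ≡ 1 (mod 1491).
x_0 = 1261^745 mod 1491 = 1.
x_0 = 1, so 1261 is not a witness.

no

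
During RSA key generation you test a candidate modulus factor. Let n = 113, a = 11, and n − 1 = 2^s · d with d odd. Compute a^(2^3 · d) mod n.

n − 1 = 112 = 2^4 · 7, so s = 4 and d = 7.
x_0 = 11^7 mod 113 = 95.
x_1 = 95^2 mod 113 = 98.
x_2 = 98^2 mod 113 = 112.
x_3 = 112^2 mod 113 = 1.

1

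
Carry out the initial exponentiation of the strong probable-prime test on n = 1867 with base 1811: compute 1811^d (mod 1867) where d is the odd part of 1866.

1

n − 1 = 1866 = 2^1 · 933, so s = 1 and d = 933.
Repeated squaring mod 1867: 1811^1 ≡ 1811, 1811^2 ≡ 1269, 1811^4 ≡ 1007, 1811^8 ≡ 268, 1811^16 ≡ 878, 1811^32 ≡ 1680, 1811^64 ≡ 1363, 1811^128 ≡ 104, 1811^256 ≡ 1481, 1811^512 ≡ 1503.
933 = 512 + 256 + 128 + 32 + 4 + 1, so 1811^933 ≡ 1503·1481·104·1680·1007·1811 ≡ 1 (mod 1867).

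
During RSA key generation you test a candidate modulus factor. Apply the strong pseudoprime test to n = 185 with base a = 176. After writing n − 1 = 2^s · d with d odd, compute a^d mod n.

151

n − 1 = 184 = 2^3 · 23, so s = 3 and d = 23.
By repeated squaring, 176^23 ≡ 151 (mod 185).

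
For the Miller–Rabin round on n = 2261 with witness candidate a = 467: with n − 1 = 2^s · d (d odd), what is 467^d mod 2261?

1930

n − 1 = 2260 = 2^2 · 565, so s = 2 and d = 565.
Repeated squaring mod 2261: 467^1 ≡ 467, 467^2 ≡ 1033, 467^4 ≡ 2158, 467^8 ≡ 1565, 467^16 ≡ 562, 467^32 ≡ 1565, 467^64 ≡ 562, 467^128 ≡ 1565, 467^256 ≡ 562, 467^512 ≡ 1565.
565 = 512 + 32 + 16 + 4 + 1, so 467^565 ≡ 1565·1565·562·2158·467 ≡ 1930 (mod 2261).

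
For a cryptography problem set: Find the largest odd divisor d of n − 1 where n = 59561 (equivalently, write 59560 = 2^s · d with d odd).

Halving: 59560 → 29780 → 14890 → 7445; 7445 is odd.
So 59560 = 2^3 · 7445.

7445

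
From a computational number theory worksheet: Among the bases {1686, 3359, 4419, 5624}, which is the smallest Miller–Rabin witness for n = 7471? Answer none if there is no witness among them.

none

n − 1 = 7470 = 2^1 · 3735, so s = 1 and d = 3735.
Base 1686: x_0 = 1686^3735 mod 7471 = 7470. x_0 = 7470 ≡ −1, so 1686 is not a witness.
Base 3359: x_0 = 3359^3735 mod 7471 = 7470. x_0 = 7470 ≡ −1, so 3359 is not a witness.
Base 4419: x_0 = 4419^3735 mod 7471 = 7470. x_0 = 7470 ≡ −1, so 4419 is not a witness.
Base 5624: x_0 = 5624^3735 mod 7471 = 7470. x_0 = 7470 ≡ −1, so 5624 is not a witness.
No listed base is a witness for 7471.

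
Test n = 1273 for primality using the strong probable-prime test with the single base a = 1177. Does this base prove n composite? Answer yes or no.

n − 1 = 1272 = 2^3 · 159, so s = 3 and d = 159.
By repeated squaring, 1177^159 ≡ 1272 (mod 1273).
x_0 = 1177^159 mod 1273 = 1272.
x_0 = 1272 ≡ −1, so 1177 is not a witness.

no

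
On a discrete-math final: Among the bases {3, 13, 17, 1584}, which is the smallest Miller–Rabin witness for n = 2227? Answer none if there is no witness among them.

3

n − 1 = 2226 = 2^1 · 1113, so s = 1 and d = 1113.
Base 3: x_0 = 3^1113 mod 2227 = 1714. x_0 ∉ {1, 2226} and s = 1, so 3 is a Miller–Rabin witness and 2227 is composite.
Base 13: x_0 = 13^1113 mod 2227 = 795. x_0 ∉ {1, 2226} and s = 1, so 13 is a Miller–Rabin witness and 2227 is composite.
Base 17: x_0 = 17^1113 mod 2227 = 1598. x_0 ∉ {1, 2226} and s = 1, so 17 is a Miller–Rabin witness and 2227 is composite.
Base 1584: x_0 = 1584^1113 mod 2227 = 1051. x_0 ∉ {1, 2226} and s = 1, so 1584 is a Miller–Rabin witness and 2227 is composite.
The smallest witness among the given bases is 3.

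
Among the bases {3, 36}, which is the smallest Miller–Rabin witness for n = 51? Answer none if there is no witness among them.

3

n − 1 = 50 = 2^1 · 25, so s = 1 and d = 25.
Base 3: x_0 = 3^25 mod 51 = 48. x_0 ∉ {1, 50} and s = 1, so 3 is a Miller–Rabin witness and 51 is composite.
Base 36: x_0 = 36^25 mod 51 = 36. x_0 ∉ {1, 50} and s = 1, so 36 is a Miller–Rabin witness and 51 is composite.
The smallest witness among the given bases is 3.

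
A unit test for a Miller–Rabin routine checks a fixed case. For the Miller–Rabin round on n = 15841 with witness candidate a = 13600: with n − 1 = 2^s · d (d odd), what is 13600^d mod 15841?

n − 1 = 15840 = 2^5 · 495, so s = 5 and d = 495.
13600^495 mod 15841 = 6726.

6726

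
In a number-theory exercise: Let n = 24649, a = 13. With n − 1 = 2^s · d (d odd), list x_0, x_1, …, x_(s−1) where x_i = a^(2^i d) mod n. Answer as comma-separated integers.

14286, 20725, 16800

n − 1 = 24648 = 2^3 · 3081, so s = 3 and d = 3081.
x_0 = 13^3081 mod 24649 = 14286.
x_1 = 14286^2 mod 24649 = 20725.
x_2 = 20725^2 mod 24649 = 16800.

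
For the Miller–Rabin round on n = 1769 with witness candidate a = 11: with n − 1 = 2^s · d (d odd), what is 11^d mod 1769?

1353

n − 1 = 1768 = 2^3 · 221, so s = 3 and d = 221.
11^221 mod 1769 = 1353.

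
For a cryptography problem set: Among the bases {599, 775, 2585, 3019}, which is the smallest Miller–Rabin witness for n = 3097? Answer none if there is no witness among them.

none

n − 1 = 3096 = 2^3 · 387, so s = 3 and d = 387.
Base 599: x_0 = 599^387 mod 3097 = 3096. x_0 = 3096 ≡ −1, so 599 is not a witness.
Base 775: x_0 = 775^387 mod 3097 = 3096. x_0 = 3096 ≡ −1, so 775 is not a witness.
Base 2585: x_0 = 2585^387 mod 3097 = 1. x_0 = 1, so 2585 is not a witness.
Base 3019: x_0 = 3019^387 mod 3097 = 1. x_0 = 1, so 3019 is not a witness.
No listed base is a witness for 3097.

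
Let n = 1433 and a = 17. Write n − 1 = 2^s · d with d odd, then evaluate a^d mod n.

n − 1 = 1432 = 2^3 · 179, so s = 3 and d = 179.
17^179 mod 1433 = 1091.

1091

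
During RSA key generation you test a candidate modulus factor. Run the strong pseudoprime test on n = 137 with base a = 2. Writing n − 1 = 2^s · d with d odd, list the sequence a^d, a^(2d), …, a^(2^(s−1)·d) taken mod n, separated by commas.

n − 1 = 136 = 2^3 · 17, so s = 3 and d = 17.
x_0 = 2^17 mod 137 = 100.
x_1 = 100^2 mod 137 = 136.
x_2 = 136^2 mod 137 = 1.

100, 136, 1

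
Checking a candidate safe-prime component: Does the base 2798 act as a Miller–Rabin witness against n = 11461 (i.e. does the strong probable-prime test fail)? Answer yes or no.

no

n − 1 = 11460 = 2^2 · 2865, so s = 2 and d = 2865.
Repeated squaring mod 11461: 2798^1 ≡ 2798, 2798^2 ≡ 941, 2798^4 ≡ 2984, 2798^8 ≡ 10520, 2798^16 ≡ 2984, 2798^32 ≡ 10520, 2798^64 ≡ 2984, 2798^128 ≡ 10520, 2798^256 ≡ 2984, 2798^512 ≡ 10520, 2798^1024 ≡ 2984, 2798^2048 ≡ 10520.
2865 = 2048 + 512 + 256 + 32 + 16 + 1, so 2798^2865 ≡ 10520·10520·2984·10520·2984·2798 ≡ 3112 (mod 11461).
x_0 = 2798^2865 mod 11461 = 3112.
x_0 is neither 1 nor 11460, so continue squaring.
x_1 = 3112^2 mod 11461 = 11460.
x_1 ≡ −1, so 2798 is not a witness.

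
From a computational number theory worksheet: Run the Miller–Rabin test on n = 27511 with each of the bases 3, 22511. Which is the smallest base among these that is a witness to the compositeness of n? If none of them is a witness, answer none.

n − 1 = 27510 = 2^1 · 13755, so s = 1 and d = 13755.
Base 3: x_0 = 3^13755 mod 27511 = 1585. x_0 ∉ {1, 27510} and s = 1, so 3 is a Miller–Rabin witness and 27511 is composite.
Base 22511: x_0 = 22511^13755 mod 27511 = 20263. x_0 ∉ {1, 27510} and s = 1, so 22511 is a Miller–Rabin witness and 27511 is composite.
The smallest witness among the given bases is 3.

3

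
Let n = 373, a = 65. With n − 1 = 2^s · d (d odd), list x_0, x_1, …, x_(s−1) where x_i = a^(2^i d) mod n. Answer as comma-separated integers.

269, 372

n − 1 = 372 = 2^2 · 93, so s = 2 and d = 93.
x_0 = 65^93 mod 373 = 269.
x_1 = 269^2 mod 373 = 372.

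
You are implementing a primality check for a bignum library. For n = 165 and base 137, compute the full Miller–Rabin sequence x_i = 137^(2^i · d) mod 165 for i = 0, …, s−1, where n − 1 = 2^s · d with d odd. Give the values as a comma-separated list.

n − 1 = 164 = 2^2 · 41, so s = 2 and d = 41.
x_0 = 137^41 mod 165 = 137.
x_1 = 137^2 mod 165 = 124.

137, 124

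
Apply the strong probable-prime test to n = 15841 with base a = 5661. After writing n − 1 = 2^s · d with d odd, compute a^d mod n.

3380

n − 1 = 15840 = 2^5 · 495, so s = 5 and d = 495.
5661^495 mod 15841 = 3380.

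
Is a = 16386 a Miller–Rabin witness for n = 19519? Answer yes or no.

yes

n − 1 = 19518 = 2^1 · 9759, so s = 1 and d = 9759.
x_0 = 16386^9759 mod 19519 = 18431.
x_0 ∉ {1, 19518} and s = 1, so 16386 is a Miller–Rabin witness and 19519 is composite.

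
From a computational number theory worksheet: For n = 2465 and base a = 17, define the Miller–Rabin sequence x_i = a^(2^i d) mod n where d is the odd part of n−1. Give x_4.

n − 1 = 2464 = 2^5 · 77, so s = 5 and d = 77.
x_0 = 17^77 mod 2465 = 17.
x_1 = 17^2 mod 2465 = 289.
x_2 = 289^2 mod 2465 = 2176.
x_3 = 2176^2 mod 2465 = 2176.
x_4 = 2176^2 mod 2465 = 2176.

2176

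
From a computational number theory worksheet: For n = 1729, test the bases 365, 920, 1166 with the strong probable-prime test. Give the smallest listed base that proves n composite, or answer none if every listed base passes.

n − 1 = 1728 = 2^6 · 27, so s = 6 and d = 27.
Base 365: x_0 = 365^27 mod 1729 = 1. x_0 = 1, so 365 is not a witness.
Base 920: x_0 = 920^27 mod 1729 = 1728. x_0 = 1728 ≡ −1, so 920 is not a witness.
Base 1166: x_0 = 1166^27 mod 1729 = 1. x_0 = 1, so 1166 is not a witness.
No listed base is a witness for 1729.

none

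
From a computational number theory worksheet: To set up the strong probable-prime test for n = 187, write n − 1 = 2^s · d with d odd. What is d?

93

Halving: 186 → 93; 93 is odd.
So 186 = 2^1 · 93.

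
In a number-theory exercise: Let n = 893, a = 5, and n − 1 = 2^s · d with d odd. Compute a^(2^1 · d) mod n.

n − 1 = 892 = 2^2 · 223, so s = 2 and d = 223.
x_0 = 5^223 mod 893 = 453.
x_1 = 453^2 mod 893 = 712.

712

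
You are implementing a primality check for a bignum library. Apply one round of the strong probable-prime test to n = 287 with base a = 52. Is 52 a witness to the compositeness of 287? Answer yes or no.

yes

n − 1 = 286 = 2^1 · 143, so s = 1 and d = 143.
x_0 = 52^143 mod 287 = 145.
x_0 ∉ {1, 286} and s = 1, so 52 is a Miller–Rabin witness and 287 is composite.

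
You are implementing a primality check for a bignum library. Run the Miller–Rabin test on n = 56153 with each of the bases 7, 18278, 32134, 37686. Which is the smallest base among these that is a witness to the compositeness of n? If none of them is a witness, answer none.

7

n − 1 = 56152 = 2^3 · 7019, so s = 3 and d = 7019.
Base 7: x_0 = 7^7019 mod 56153 = 9080. x_0 is neither 1 nor 56152, so continue squaring. x_1 = 9080^2 mod 56153 = 13796. x_2 = 13796^2 mod 56153 = 27099. Reached i = s−1 = 2 without hitting −1: 7 is a Miller–Rabin witness and 56153 is composite.
Base 18278: x_0 = 18278^7019 mod 56153 = 17604. x_0 is neither 1 nor 56152, so continue squaring. x_1 = 17604^2 mod 56153 = 48562. x_2 = 48562^2 mod 56153 = 10303. Reached i = s−1 = 2 without hitting −1: 18278 is a Miller–Rabin witness and 56153 is composite.
Base 32134: x_0 = 32134^7019 mod 56153 = 36031. x_0 is neither 1 nor 56152, so continue squaring. x_1 = 36031^2 mod 56153 = 31754. x_2 = 31754^2 mod 56153 = 33248. Reached i = s−1 = 2 without hitting −1: 32134 is a Miller–Rabin witness and 56153 is composite.
Base 37686: x_0 = 37686^7019 mod 56153 = 11244. x_0 is neither 1 nor 56152, so continue squaring. x_1 = 11244^2 mod 56153 = 27133. x_2 = 27133^2 mod 56153 = 33859. Reached i = s−1 = 2 without hitting −1: 37686 is a Miller–Rabin witness and 56153 is composite.
The smallest witness among the given bases is 7.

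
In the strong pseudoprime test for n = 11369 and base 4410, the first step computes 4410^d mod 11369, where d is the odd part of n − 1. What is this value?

n − 1 = 11368 = 2^3 · 1421, so s = 3 and d = 1421.
4410^1421 mod 11369 = 11368.

11368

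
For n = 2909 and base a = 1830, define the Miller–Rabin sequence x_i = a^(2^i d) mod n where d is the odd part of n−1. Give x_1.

n − 1 = 2908 = 2^2 · 727, so s = 2 and d = 727.
x_0 = 1830^727 mod 2909 = 1.
x_1 = 1^2 mod 2909 = 1.

1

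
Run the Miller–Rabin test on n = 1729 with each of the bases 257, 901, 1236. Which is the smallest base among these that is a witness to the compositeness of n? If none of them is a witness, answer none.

none

n − 1 = 1728 = 2^6 · 27, so s = 6 and d = 27.
Base 257: x_0 = 257^27 mod 1729 = 1728. x_0 = 1728 ≡ −1, so 257 is not a witness.
Base 901: x_0 = 901^27 mod 1729 = 1728. x_0 = 1728 ≡ −1, so 901 is not a witness.
Base 1236: x_0 = 1236^27 mod 1729 = 1. x_0 = 1, so 1236 is not a witness.
No listed base is a witness for 1729.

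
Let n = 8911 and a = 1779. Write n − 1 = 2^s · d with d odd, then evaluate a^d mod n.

n − 1 = 8910 = 2^1 · 4455, so s = 1 and d = 4455.
Repeated squaring mod 8911: 1779^1 ≡ 1779, 1779^2 ≡ 1436, 1779^4 ≡ 3655, 1779^8 ≡ 1436, 1779^16 ≡ 3655, 1779^32 ≡ 1436, 1779^64 ≡ 3655, 1779^128 ≡ 1436, 1779^256 ≡ 3655, 1779^512 ≡ 1436, 1779^1024 ≡ 3655, 1779^2048 ≡ 1436, 1779^4096 ≡ 3655.
4455 = 4096 + 256 + 64 + 32 + 4 + 2 + 1, so 1779^4455 ≡ 3655·3655·3655·1436·3655·1436·1779 ≡ 6098 (mod 8911).

6098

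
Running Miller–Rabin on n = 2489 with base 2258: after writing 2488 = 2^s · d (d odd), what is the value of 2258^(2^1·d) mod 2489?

n − 1 = 2488 = 2^3 · 311, so s = 3 and d = 311.
x_0 = 2258^311 mod 2489 = 2398.
x_1 = 2398^2 mod 2489 = 814.

814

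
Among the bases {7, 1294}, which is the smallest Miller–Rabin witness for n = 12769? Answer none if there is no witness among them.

7

n − 1 = 12768 = 2^5 · 399, so s = 5 and d = 399.
Base 7: x_0 = 7^399 mod 12769 = 3163. x_0 is neither 1 nor 12768, so continue squaring. x_1 = 3163^2 mod 12769 = 6442. x_2 = 6442^2 mod 12769 = 114. x_3 = 114^2 mod 12769 = 227. x_4 = 227^2 mod 12769 = 453. Reached i = s−1 = 4 without hitting −1: 7 is a Miller–Rabin witness and 12769 is composite.
Base 1294: x_0 = 1294^399 mod 12769 = 1312. x_0 is neither 1 nor 12768, so continue squaring. x_1 = 1312^2 mod 12769 = 10298. x_2 = 10298^2 mod 12769 = 2259. x_3 = 2259^2 mod 12769 = 8250. x_4 = 8250^2 mod 12769 = 3730. Reached i = s−1 = 4 without hitting −1: 1294 is a Miller–Rabin witness and 12769 is composite.
The smallest witness among the given bases is 7.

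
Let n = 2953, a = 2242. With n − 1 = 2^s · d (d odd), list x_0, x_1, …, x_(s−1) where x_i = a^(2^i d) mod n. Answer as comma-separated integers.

n − 1 = 2952 = 2^3 · 369, so s = 3 and d = 369.
x_0 = 2242^369 mod 2953 = 456.
x_1 = 456^2 mod 2953 = 1226.
x_2 = 1226^2 mod 2953 = 2952.

456, 1226, 2952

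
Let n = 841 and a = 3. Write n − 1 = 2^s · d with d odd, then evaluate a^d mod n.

568

n − 1 = 840 = 2^3 · 105, so s = 3 and d = 105.
Repeated squaring mod 841: 3^1 ≡ 3, 3^2 ≡ 9, 3^4 ≡ 81, 3^8 ≡ 674, 3^16 ≡ 136, 3^32 ≡ 835, 3^64 ≡ 36.
105 = 64 + 32 + 8 + 1, so 3^105 ≡ 36·835·674·3 ≡ 568 (mod 841).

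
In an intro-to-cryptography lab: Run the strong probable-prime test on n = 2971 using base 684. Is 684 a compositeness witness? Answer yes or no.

no

n − 1 = 2970 = 2^1 · 1485, so s = 1 and d = 1485.
Repeated squaring mod 2971: 684^1 ≡ 684, 684^2 ≡ 1409, 684^4 ≡ 653, 684^8 ≡ 1556, 684^16 ≡ 2742, 684^32 ≡ 1934, 684^64 ≡ 2838, 684^128 ≡ 2834, 684^256 ≡ 943, 684^512 ≡ 920, 684^1024 ≡ 2636.
1485 = 1024 + 256 + 128 + 64 + 8 + 4 + 1, so 684^1485 ≡ 2636·943·2834·2838·1556·653·684 ≡ 2970 (mod 2971).
x_0 = 684^1485 mod 2971 = 2970.
x_0 = 2970 ≡ −1, so 684 is not a witness.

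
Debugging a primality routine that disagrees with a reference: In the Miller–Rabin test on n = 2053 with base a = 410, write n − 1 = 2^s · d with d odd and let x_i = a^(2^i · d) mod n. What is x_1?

n − 1 = 2052 = 2^2 · 513, so s = 2 and d = 513.
x_0 = 410^513 mod 2053 = 1809.
x_1 = 1809^2 mod 2053 = 2052.

2052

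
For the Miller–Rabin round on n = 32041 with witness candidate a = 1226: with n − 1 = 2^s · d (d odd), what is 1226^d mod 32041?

18078

n − 1 = 32040 = 2^3 · 4005, so s = 3 and d = 4005.
Repeated squaring mod 32041: 1226^1 ≡ 1226, 1226^2 ≡ 29190, 1226^4 ≡ 21828, 1226^8 ≡ 11914, 1226^16 ≡ 1766, 1226^32 ≡ 10779, 1226^64 ≡ 6175, 1226^128 ≡ 1835, 1226^256 ≡ 2920, 1226^512 ≡ 3494, 1226^1024 ≡ 415, 1226^2048 ≡ 12020.
4005 = 2048 + 1024 + 512 + 256 + 128 + 32 + 4 + 1, so 1226^4005 ≡ 12020·415·3494·2920·1835·10779·21828·1226 ≡ 18078 (mod 32041).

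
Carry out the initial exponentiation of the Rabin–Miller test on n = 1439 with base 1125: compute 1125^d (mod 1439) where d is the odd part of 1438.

n − 1 = 1438 = 2^1 · 719, so s = 1 and d = 719.
By repeated squaring, 1125^719 ≡ 1 (mod 1439).

1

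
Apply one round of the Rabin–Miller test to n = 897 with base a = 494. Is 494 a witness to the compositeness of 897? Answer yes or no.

yes

n − 1 = 896 = 2^7 · 7, so s = 7 and d = 7.
x_0 = 494^7 mod 897 = 260.
x_0 is neither 1 nor 896, so continue squaring.
x_1 = 260^2 mod 897 = 325.
x_2 = 325^2 mod 897 = 676.
x_3 = 676^2 mod 897 = 403.
x_4 = 403^2 mod 897 = 52.
x_5 = 52^2 mod 897 = 13.
x_6 = 13^2 mod 897 = 169.
Reached i = s−1 = 6 without hitting −1: 494 is a Miller–Rabin witness and 897 is composite.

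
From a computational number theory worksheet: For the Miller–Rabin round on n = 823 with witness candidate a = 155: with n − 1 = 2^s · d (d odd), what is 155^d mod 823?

n − 1 = 822 = 2^1 · 411, so s = 1 and d = 411.
155^411 mod 823 = 822.

822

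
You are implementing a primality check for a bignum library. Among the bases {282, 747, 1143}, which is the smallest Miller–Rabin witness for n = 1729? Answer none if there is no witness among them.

n − 1 = 1728 = 2^6 · 27, so s = 6 and d = 27.
Base 282: x_0 = 282^27 mod 1729 = 1. x_0 = 1, so 282 is not a witness.
Base 747: x_0 = 747^27 mod 1729 = 1217. x_0 is neither 1 nor 1728, so continue squaring. x_1 = 1217^2 mod 1729 = 1065. x_2 = 1065^2 mod 1729 = 1. x_2 = 1 but x_1 ≠ ±1, a nontrivial square root of 1 — 747 is a witness and 1729 is composite.
Base 1143: x_0 = 1143^27 mod 1729 = 246. x_0 is neither 1 nor 1728, so continue squaring. x_1 = 246^2 mod 1729 = 1. x_1 = 1 but x_0 ≠ ±1, a nontrivial square root of 1 — 1143 is a witness and 1729 is composite.
The smallest witness among the given bases is 747.

747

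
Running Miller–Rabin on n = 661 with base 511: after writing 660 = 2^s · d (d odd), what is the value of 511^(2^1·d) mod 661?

n − 1 = 660 = 2^2 · 165, so s = 2 and d = 165.
Repeated squaring mod 661: 511^1 ≡ 511, 511^2 ≡ 26, 511^4 ≡ 15, 511^8 ≡ 225, 511^16 ≡ 389, 511^32 ≡ 613, 511^64 ≡ 321, 511^128 ≡ 586.
165 = 128 + 32 + 4 + 1, so 511^165 ≡ 586·613·15·511 ≡ 555 (mod 661).
x_0 = 555.
x_1 = 555^2 mod 661 = 660.

660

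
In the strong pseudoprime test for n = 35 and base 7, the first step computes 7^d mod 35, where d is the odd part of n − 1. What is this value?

7

n − 1 = 34 = 2^1 · 17, so s = 1 and d = 17.
7^17 mod 35 = 7.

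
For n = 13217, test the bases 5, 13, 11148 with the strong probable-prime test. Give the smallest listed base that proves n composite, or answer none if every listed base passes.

none

n − 1 = 13216 = 2^5 · 413, so s = 5 and d = 413.
Base 5: x_0 = 5^413 mod 13217 = 11264. x_0 is neither 1 nor 13216, so continue squaring. x_1 = 11264^2 mod 13217 = 7713. x_2 = 7713^2 mod 13217 = 652. x_3 = 652^2 mod 13217 = 2160. x_4 = 2160^2 mod 13217 = 13216. x_4 ≡ −1, so 5 is not a witness.
Base 13: x_0 = 13^413 mod 13217 = 12565. x_0 is neither 1 nor 13216, so continue squaring. x_1 = 12565^2 mod 13217 = 2160. x_2 = 2160^2 mod 13217 = 13216. x_2 ≡ −1, so 13 is not a witness.
Base 11148: x_0 = 11148^413 mod 13217 = 7713. x_0 is neither 1 nor 13216, so continue squaring. x_1 = 7713^2 mod 13217 = 652. x_2 = 652^2 mod 13217 = 2160. x_3 = 2160^2 mod 13217 = 13216. x_3 ≡ −1, so 11148 is not a witness.
No listed base is a witness for 13217.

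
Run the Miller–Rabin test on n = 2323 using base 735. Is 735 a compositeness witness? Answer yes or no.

n − 1 = 2322 = 2^1 · 1161, so s = 1 and d = 1161.
x_0 = 735^1161 mod 2323 = 1931.
x_0 ∉ {1, 2322} and s = 1, so 735 is a Miller–Rabin witness and 2323 is composite.

yes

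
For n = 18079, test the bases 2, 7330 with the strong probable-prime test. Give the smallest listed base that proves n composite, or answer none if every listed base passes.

n − 1 = 18078 = 2^1 · 9039, so s = 1 and d = 9039.
Base 2: x_0 = 2^9039 mod 18079 = 4664. x_0 ∉ {1, 18078} and s = 1, so 2 is a Miller–Rabin witness and 18079 is composite.
Base 7330: x_0 = 7330^9039 mod 18079 = 12414. x_0 ∉ {1, 18078} and s = 1, so 7330 is a Miller–Rabin witness and 18079 is composite.
The smallest witness among the given bases is 2.

2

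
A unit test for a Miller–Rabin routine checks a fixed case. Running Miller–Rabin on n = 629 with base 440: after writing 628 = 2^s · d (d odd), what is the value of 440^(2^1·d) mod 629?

157

n − 1 = 628 = 2^2 · 157, so s = 2 and d = 157.
x_0 = 440^157 mod 629 = 478.
x_1 = 478^2 mod 629 = 157.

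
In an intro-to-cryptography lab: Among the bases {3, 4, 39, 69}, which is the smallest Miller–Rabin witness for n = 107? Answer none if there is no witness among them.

none

n − 1 = 106 = 2^1 · 53, so s = 1 and d = 53.
Base 3: x_0 = 3^53 mod 107 = 1. x_0 = 1, so 3 is not a witness.
Base 4: x_0 = 4^53 mod 107 = 1. x_0 = 1, so 4 is not a witness.
Base 39: x_0 = 39^53 mod 107 = 1. x_0 = 1, so 39 is not a witness.
Base 69: x_0 = 69^53 mod 107 = 1. x_0 = 1, so 69 is not a witness.
No listed base is a witness for 107.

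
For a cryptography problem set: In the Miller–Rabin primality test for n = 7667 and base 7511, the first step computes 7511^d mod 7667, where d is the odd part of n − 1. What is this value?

n − 1 = 7666 = 2^1 · 3833, so s = 1 and d = 3833.
Repeated squaring mod 7667: 7511^1 ≡ 7511, 7511^2 ≡ 1335, 7511^4 ≡ 3481, 7511^8 ≡ 3501, 7511^16 ≡ 5135, 7511^32 ≡ 1412, 7511^64 ≡ 324, 7511^128 ≡ 5305, 7511^256 ≡ 5135, 7511^512 ≡ 1412, 7511^1024 ≡ 324, 7511^2048 ≡ 5305.
3833 = 2048 + 1024 + 512 + 128 + 64 + 32 + 16 + 8 + 1, so 7511^3833 ≡ 5305·324·1412·5305·324·1412·5135·3501·7511 ≡ 7483 (mod 7667).

7483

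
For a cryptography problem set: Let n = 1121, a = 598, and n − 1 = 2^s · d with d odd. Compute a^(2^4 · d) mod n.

n − 1 = 1120 = 2^5 · 35, so s = 5 and d = 35.
x_0 = 598^35 mod 1121 = 701.
x_1 = 701^2 mod 1121 = 403.
x_2 = 403^2 mod 1121 = 985.
x_3 = 985^2 mod 1121 = 560.
x_4 = 560^2 mod 1121 = 841.

841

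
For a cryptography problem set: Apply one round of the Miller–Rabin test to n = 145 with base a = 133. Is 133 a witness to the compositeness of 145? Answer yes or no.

n − 1 = 144 = 2^4 · 9, so s = 4 and d = 9.
Repeated squaring mod 145: 133^1 ≡ 133, 133^2 ≡ 144, 133^4 ≡ 1, 133^8 ≡ 1.
9 = 8 + 1, so 133^9 ≡ 1·133 ≡ 133 (mod 145).
x_0 = 133^9 mod 145 = 133.
x_0 is neither 1 nor 144, so continue squaring.
x_1 = 133^2 mod 145 = 144.
x_1 ≡ −1, so 133 is not a witness.

no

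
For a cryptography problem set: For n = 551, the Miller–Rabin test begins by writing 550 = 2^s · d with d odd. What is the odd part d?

275

Halving: 550 → 275; 275 is odd.
So 550 = 2^1 · 275.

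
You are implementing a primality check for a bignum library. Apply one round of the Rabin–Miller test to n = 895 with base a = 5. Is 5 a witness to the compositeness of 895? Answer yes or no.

n − 1 = 894 = 2^1 · 447, so s = 1 and d = 447.
x_0 = 5^447 mod 895 = 25.
x_0 ∉ {1, 894} and s = 1, so 5 is a Miller–Rabin witness and 895 is composite.

yes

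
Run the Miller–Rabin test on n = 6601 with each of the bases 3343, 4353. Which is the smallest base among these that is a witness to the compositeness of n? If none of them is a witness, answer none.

n − 1 = 6600 = 2^3 · 825, so s = 3 and d = 825.
Base 3343: x_0 = 3343^825 mod 6601 = 806. x_0 is neither 1 nor 6600, so continue squaring. x_1 = 806^2 mod 6601 = 2738. x_2 = 2738^2 mod 6601 = 4509. Reached i = s−1 = 2 without hitting −1: 3343 is a Miller–Rabin witness and 6601 is composite.
Base 4353: x_0 = 4353^825 mod 6601 = 3037. x_0 is neither 1 nor 6600, so continue squaring. x_1 = 3037^2 mod 6601 = 1772. x_2 = 1772^2 mod 6601 = 4509. Reached i = s−1 = 2 without hitting −1: 4353 is a Miller–Rabin witness and 6601 is composite.
The smallest witness among the given bases is 3343.

3343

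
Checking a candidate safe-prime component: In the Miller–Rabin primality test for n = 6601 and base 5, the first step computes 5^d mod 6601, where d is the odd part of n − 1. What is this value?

n − 1 = 6600 = 2^3 · 825, so s = 3 and d = 825.
Repeated squaring mod 6601: 5^1 ≡ 5, 5^2 ≡ 25, 5^4 ≡ 625, 5^8 ≡ 1166, 5^16 ≡ 6351, 5^32 ≡ 3091, 5^64 ≡ 2634, 5^128 ≡ 305, 5^256 ≡ 611, 5^512 ≡ 3665.
825 = 512 + 256 + 32 + 16 + 8 + 1, so 5^825 ≡ 3665·611·3091·6351·1166·5 ≡ 3863 (mod 6601).

3863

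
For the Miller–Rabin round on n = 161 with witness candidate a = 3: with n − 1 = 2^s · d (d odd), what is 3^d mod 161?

82

n − 1 = 160 = 2^5 · 5, so s = 5 and d = 5.
3^5 mod 161 = 82.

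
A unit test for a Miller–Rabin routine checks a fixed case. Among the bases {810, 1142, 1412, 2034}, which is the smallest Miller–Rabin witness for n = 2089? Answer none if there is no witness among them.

n − 1 = 2088 = 2^3 · 261, so s = 3 and d = 261.
Base 810: x_0 = 810^261 mod 2089 = 1300. x_0 is neither 1 nor 2088, so continue squaring. x_1 = 1300^2 mod 2089 = 2088. x_1 ≡ −1, so 810 is not a witness.
Base 1142: x_0 = 1142^261 mod 2089 = 789. x_0 is neither 1 nor 2088, so continue squaring. x_1 = 789^2 mod 2089 = 2088. x_1 ≡ −1, so 1142 is not a witness.
Base 1412: x_0 = 1412^261 mod 2089 = 1300. x_0 is neither 1 nor 2088, so continue squaring. x_1 = 1300^2 mod 2089 = 2088. x_1 ≡ −1, so 1412 is not a witness.
Base 2034: x_0 = 2034^261 mod 2089 = 1517. x_0 is neither 1 nor 2088, so continue squaring. x_1 = 1517^2 mod 2089 = 1300. x_2 = 1300^2 mod 2089 = 2088. x_2 ≡ −1, so 2034 is not a witness.
No listed base is a witness for 2089.

none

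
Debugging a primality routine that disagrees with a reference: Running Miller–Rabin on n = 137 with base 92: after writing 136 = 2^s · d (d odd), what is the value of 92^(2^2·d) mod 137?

136

n − 1 = 136 = 2^3 · 17, so s = 3 and d = 17.
Repeated squaring mod 137: 92^1 ≡ 92, 92^2 ≡ 107, 92^4 ≡ 78, 92^8 ≡ 56, 92^16 ≡ 122.
17 = 16 + 1, so 92^17 ≡ 122·92 ≡ 127 (mod 137).
x_0 = 127.
x_1 = 127^2 mod 137 = 100.
x_2 = 100^2 mod 137 = 136.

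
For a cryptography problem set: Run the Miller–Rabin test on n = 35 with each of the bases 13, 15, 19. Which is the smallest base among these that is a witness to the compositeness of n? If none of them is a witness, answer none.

13

n − 1 = 34 = 2^1 · 17, so s = 1 and d = 17.
Base 13: x_0 = 13^17 mod 35 = 13. x_0 ∉ {1, 34} and s = 1, so 13 is a Miller–Rabin witness and 35 is composite.
Base 15: x_0 = 15^17 mod 35 = 15. x_0 ∉ {1, 34} and s = 1, so 15 is a Miller–Rabin witness and 35 is composite.
Base 19: x_0 = 19^17 mod 35 = 24. x_0 ∉ {1, 34} and s = 1, so 19 is a Miller–Rabin witness and 35 is composite.
The smallest witness among the given bases is 13.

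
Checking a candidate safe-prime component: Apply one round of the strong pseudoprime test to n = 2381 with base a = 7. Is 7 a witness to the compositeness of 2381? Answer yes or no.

no

n − 1 = 2380 = 2^2 · 595, so s = 2 and d = 595.
x_0 = 7^595 mod 2381 = 2380.
x_0 = 2380 ≡ −1, so 7 is not a witness.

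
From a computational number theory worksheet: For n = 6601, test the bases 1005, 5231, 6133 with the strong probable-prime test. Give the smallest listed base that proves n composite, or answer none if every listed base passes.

1005

n − 1 = 6600 = 2^3 · 825, so s = 3 and d = 825.
Base 1005: x_0 = 1005^825 mod 6601 = 1772. x_0 is neither 1 nor 6600, so continue squaring. x_1 = 1772^2 mod 6601 = 4509. x_2 = 4509^2 mod 6601 = 1. x_2 = 1 but x_1 ≠ ±1, a nontrivial square root of 1 — 1005 is a witness and 6601 is composite.
Base 5231: x_0 = 5231^825 mod 6601 = 1954. x_0 is neither 1 nor 6600, so continue squaring. x_1 = 1954^2 mod 6601 = 2738. x_2 = 2738^2 mod 6601 = 4509. Reached i = s−1 = 2 without hitting −1: 5231 is a Miller–Rabin witness and 6601 is composite.
Base 6133: x_0 = 6133^825 mod 6601 = 1954. x_0 is neither 1 nor 6600, so continue squaring. x_1 = 1954^2 mod 6601 = 2738. x_2 = 2738^2 mod 6601 = 4509. Reached i = s−1 = 2 without hitting −1: 6133 is a Miller–Rabin witness and 6601 is composite.
The smallest witness among the given bases is 1005.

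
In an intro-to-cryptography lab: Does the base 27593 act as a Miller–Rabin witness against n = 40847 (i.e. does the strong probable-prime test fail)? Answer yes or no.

no

n − 1 = 40846 = 2^1 · 20423, so s = 1 and d = 20423.
x_0 = 27593^20423 mod 40847 = 40846.
x_0 = 40846 ≡ −1, so 27593 is not a witness.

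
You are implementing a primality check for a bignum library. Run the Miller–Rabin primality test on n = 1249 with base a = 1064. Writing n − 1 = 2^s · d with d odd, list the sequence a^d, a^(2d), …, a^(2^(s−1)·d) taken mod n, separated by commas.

n − 1 = 1248 = 2^5 · 39, so s = 5 and d = 39.
x_0 = 1064^39 mod 1249 = 98.
x_1 = 98^2 mod 1249 = 861.
x_2 = 861^2 mod 1249 = 664.
x_3 = 664^2 mod 1249 = 1248.
x_4 = 1248^2 mod 1249 = 1.

98, 861, 664, 1248, 1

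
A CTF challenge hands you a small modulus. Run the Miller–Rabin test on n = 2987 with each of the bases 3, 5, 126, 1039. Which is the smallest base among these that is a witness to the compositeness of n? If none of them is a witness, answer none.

3

n − 1 = 2986 = 2^1 · 1493, so s = 1 and d = 1493.
Base 3: x_0 = 3^1493 mod 2987 = 1587. x_0 ∉ {1, 2986} and s = 1, so 3 is a Miller–Rabin witness and 2987 is composite.
Base 5: x_0 = 5^1493 mod 2987 = 2034. x_0 ∉ {1, 2986} and s = 1, so 5 is a Miller–Rabin witness and 2987 is composite.
Base 126: x_0 = 126^1493 mod 2987 = 2686. x_0 ∉ {1, 2986} and s = 1, so 126 is a Miller–Rabin witness and 2987 is composite.
Base 1039: x_0 = 1039^1493 mod 2987 = 837. x_0 ∉ {1, 2986} and s = 1, so 1039 is a Miller–Rabin witness and 2987 is composite.
The smallest witness among the given bases is 3.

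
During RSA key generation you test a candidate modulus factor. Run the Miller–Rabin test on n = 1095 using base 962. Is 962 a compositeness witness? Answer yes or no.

yes

n − 1 = 1094 = 2^1 · 547, so s = 1 and d = 547.
x_0 = 962^547 mod 1095 = 458.
x_0 ∉ {1, 1094} and s = 1, so 962 is a Miller–Rabin witness and 1095 is composite.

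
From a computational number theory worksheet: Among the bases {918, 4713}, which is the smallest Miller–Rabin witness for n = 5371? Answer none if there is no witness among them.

4713

n − 1 = 5370 = 2^1 · 2685, so s = 1 and d = 2685.
Base 918: x_0 = 918^2685 mod 5371 = 1. x_0 = 1, so 918 is not a witness.
Base 4713: x_0 = 4713^2685 mod 5371 = 4478. x_0 ∉ {1, 5370} and s = 1, so 4713 is a Miller–Rabin witness and 5371 is composite.
The smallest witness among the given bases is 4713.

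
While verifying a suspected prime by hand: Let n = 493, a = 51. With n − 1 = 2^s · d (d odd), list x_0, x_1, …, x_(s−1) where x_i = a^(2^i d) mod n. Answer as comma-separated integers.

238, 442

n − 1 = 492 = 2^2 · 123, so s = 2 and d = 123.
x_0 = 51^123 mod 493 = 238.
x_1 = 238^2 mod 493 = 442.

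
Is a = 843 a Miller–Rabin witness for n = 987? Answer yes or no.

n − 1 = 986 = 2^1 · 493, so s = 1 and d = 493.
x_0 = 843^493 mod 987 = 171.
x_0 ∉ {1, 986} and s = 1, so 843 is a Miller–Rabin witness and 987 is composite.

yes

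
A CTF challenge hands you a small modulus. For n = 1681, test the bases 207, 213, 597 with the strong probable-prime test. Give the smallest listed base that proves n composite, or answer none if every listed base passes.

n − 1 = 1680 = 2^4 · 105, so s = 4 and d = 105.
Base 207: x_0 = 207^105 mod 1681 = 1303. x_0 is neither 1 nor 1680, so continue squaring. x_1 = 1303^2 mod 1681 = 1680. x_1 ≡ −1, so 207 is not a witness.
Base 213: x_0 = 213^105 mod 1681 = 1075. x_0 is neither 1 nor 1680, so continue squaring. x_1 = 1075^2 mod 1681 = 778. x_2 = 778^2 mod 1681 = 124. x_3 = 124^2 mod 1681 = 247. Reached i = s−1 = 3 without hitting −1: 213 is a Miller–Rabin witness and 1681 is composite.
Base 597: x_0 = 597^105 mod 1681 = 163. x_0 is neither 1 nor 1680, so continue squaring. x_1 = 163^2 mod 1681 = 1354. x_2 = 1354^2 mod 1681 = 1026. x_3 = 1026^2 mod 1681 = 370. Reached i = s−1 = 3 without hitting −1: 597 is a Miller–Rabin witness and 1681 is composite.
The smallest witness among the given bases is 213.

213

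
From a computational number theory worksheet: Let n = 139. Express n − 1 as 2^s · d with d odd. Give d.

69

Halving: 138 → 69; 69 is odd.
So 138 = 2^1 · 69.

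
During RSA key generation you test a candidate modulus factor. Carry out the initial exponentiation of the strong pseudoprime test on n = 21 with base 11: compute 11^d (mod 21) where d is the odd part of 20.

2

n − 1 = 20 = 2^2 · 5, so s = 2 and d = 5.
By repeated squaring, 11^5 ≡ 2 (mod 21).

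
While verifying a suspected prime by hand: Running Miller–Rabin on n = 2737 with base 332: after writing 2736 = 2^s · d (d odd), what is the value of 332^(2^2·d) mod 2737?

n − 1 = 2736 = 2^4 · 171, so s = 4 and d = 171.
Repeated squaring mod 2737: 332^1 ≡ 332, 332^2 ≡ 744, 332^4 ≡ 662, 332^8 ≡ 324, 332^16 ≡ 970, 332^32 ≡ 2109, 332^64 ≡ 256, 332^128 ≡ 2585.
171 = 128 + 32 + 8 + 2 + 1, so 332^171 ≡ 2585·2109·324·744·332 ≡ 2225 (mod 2737).
x_0 = 2225.
x_1 = 2225^2 mod 2737 = 2129.
x_2 = 2129^2 mod 2737 = 169.

169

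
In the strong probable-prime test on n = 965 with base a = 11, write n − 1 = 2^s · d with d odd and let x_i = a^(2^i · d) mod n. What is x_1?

n − 1 = 964 = 2^2 · 241, so s = 2 and d = 241.
x_0 = 11^241 mod 965 = 891.
x_1 = 891^2 mod 965 = 651.

651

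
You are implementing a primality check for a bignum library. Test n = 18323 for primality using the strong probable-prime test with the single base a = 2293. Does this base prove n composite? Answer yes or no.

n − 1 = 18322 = 2^1 · 9161, so s = 1 and d = 9161.
x_0 = 2293^9161 mod 18323 = 7321.
x_0 ∉ {1, 18322} and s = 1, so 2293 is a Miller–Rabin witness and 18323 is composite.

yes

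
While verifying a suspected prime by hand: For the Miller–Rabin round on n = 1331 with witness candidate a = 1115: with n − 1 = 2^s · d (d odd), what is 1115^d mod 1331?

144

n − 1 = 1330 = 2^1 · 665, so s = 1 and d = 665.
1115^665 mod 1331 = 144.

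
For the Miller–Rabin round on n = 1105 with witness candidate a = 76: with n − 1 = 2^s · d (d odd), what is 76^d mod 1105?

n − 1 = 1104 = 2^4 · 69, so s = 4 and d = 69.
By repeated squaring, 76^69 ≡ 281 (mod 1105).

281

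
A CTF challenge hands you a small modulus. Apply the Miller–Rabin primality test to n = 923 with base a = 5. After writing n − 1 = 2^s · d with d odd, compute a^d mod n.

n − 1 = 922 = 2^1 · 461, so s = 1 and d = 461.
By repeated squaring, 5^461 ≡ 5 (mod 923).

5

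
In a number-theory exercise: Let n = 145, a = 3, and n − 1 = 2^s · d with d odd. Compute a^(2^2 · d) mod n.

n − 1 = 144 = 2^4 · 9, so s = 4 and d = 9.
x_0 = 3^9 mod 145 = 108.
x_1 = 108^2 mod 145 = 64.
x_2 = 64^2 mod 145 = 36.

36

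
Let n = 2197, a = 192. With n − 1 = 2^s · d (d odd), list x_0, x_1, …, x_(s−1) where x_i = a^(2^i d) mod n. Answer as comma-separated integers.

1351, 1691

n − 1 = 2196 = 2^2 · 549, so s = 2 and d = 549.
x_0 = 192^549 mod 2197 = 1351.
x_1 = 1351^2 mod 2197 = 1691.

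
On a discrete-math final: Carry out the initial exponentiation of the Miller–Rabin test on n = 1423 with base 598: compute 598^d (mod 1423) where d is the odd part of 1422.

n − 1 = 1422 = 2^1 · 711, so s = 1 and d = 711.
By repeated squaring, 598^711 ≡ 1422 (mod 1423).

1422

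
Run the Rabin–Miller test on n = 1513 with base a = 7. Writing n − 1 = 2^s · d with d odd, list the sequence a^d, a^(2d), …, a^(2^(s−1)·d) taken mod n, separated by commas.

n − 1 = 1512 = 2^3 · 189, so s = 3 and d = 189.
x_0 = 7^189 mod 1513 = 567.
x_1 = 567^2 mod 1513 = 733.
x_2 = 733^2 mod 1513 = 174.

567, 733, 174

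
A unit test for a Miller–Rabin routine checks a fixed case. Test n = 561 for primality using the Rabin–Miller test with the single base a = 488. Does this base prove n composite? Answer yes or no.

yes

n − 1 = 560 = 2^4 · 35, so s = 4 and d = 35.
Repeated squaring mod 561: 488^1 ≡ 488, 488^2 ≡ 280, 488^4 ≡ 421, 488^8 ≡ 526, 488^16 ≡ 103, 488^32 ≡ 511.
35 = 32 + 2 + 1, so 488^35 ≡ 511·280·488 ≡ 419 (mod 561).
x_0 = 488^35 mod 561 = 419.
x_0 is neither 1 nor 560, so continue squaring.
x_1 = 419^2 mod 561 = 529.
x_2 = 529^2 mod 561 = 463.
x_3 = 463^2 mod 561 = 67.
Reached i = s−1 = 3 without hitting −1: 488 is a Miller–Rabin witness and 561 is composite.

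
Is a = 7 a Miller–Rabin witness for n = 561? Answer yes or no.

yes

n − 1 = 560 = 2^4 · 35, so s = 4 and d = 35.
Repeated squaring mod 561: 7^1 ≡ 7, 7^2 ≡ 49, 7^4 ≡ 157, 7^8 ≡ 526, 7^16 ≡ 103, 7^32 ≡ 511.
35 = 32 + 2 + 1, so 7^35 ≡ 511·49·7 ≡ 241 (mod 561).
x_0 = 7^35 mod 561 = 241.
x_0 is neither 1 nor 560, so continue squaring.
x_1 = 241^2 mod 561 = 298.
x_2 = 298^2 mod 561 = 166.
x_3 = 166^2 mod 561 = 67.
Reached i = s−1 = 3 without hitting −1: 7 is a Miller–Rabin witness and 561 is composite.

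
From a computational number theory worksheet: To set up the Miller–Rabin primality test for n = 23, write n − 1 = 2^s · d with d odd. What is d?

Halving: 22 → 11; 11 is odd.
So 22 = 2^1 · 11.

11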